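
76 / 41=1.85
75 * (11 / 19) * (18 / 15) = 990 / 19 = 52.11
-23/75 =-0.31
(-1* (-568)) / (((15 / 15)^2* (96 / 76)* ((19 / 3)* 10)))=7.10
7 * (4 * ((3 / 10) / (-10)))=-21 / 25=-0.84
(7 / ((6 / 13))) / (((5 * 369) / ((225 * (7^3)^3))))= 18360891185 / 246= 74637769.04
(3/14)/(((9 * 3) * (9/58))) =29/567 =0.05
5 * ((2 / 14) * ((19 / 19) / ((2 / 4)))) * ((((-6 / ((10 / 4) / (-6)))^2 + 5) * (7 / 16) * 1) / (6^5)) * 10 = 5309 / 31104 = 0.17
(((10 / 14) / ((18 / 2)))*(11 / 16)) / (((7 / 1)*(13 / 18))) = 55 / 5096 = 0.01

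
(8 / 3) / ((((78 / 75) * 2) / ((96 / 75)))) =64 / 39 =1.64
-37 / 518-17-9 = -365 / 14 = -26.07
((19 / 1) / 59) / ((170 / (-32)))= -0.06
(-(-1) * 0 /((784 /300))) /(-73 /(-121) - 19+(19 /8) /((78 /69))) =0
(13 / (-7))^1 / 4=-13 / 28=-0.46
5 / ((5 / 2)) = 2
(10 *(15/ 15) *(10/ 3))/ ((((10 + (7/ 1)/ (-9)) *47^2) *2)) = 0.00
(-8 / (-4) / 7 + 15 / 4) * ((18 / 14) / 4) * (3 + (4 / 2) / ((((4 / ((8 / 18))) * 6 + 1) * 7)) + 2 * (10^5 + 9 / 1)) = 78317224479 / 301840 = 259466.02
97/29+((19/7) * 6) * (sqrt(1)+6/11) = 63671/2233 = 28.51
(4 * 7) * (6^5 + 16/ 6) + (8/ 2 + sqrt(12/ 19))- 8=2 * sqrt(57)/ 19 + 653396/ 3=217799.46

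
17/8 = 2.12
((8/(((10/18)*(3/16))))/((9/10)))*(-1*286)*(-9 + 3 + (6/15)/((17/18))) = 11568128/85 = 136095.62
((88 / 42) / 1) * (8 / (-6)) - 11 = -869 / 63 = -13.79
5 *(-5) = -25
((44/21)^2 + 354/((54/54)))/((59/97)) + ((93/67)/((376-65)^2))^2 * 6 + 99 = 688.22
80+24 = 104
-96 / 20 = -24 / 5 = -4.80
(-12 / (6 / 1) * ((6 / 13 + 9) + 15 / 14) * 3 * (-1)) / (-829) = -0.08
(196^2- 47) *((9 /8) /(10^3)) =345321 /8000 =43.17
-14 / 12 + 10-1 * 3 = 35 / 6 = 5.83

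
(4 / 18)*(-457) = -914 / 9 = -101.56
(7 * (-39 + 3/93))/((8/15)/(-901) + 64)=-14285355/3351689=-4.26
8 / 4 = 2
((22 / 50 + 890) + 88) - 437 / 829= 20267244 / 20725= 977.91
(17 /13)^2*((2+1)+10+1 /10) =37859 /1690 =22.40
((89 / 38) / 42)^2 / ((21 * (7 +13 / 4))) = 7921 / 548288244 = 0.00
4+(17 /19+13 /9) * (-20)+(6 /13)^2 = -42.57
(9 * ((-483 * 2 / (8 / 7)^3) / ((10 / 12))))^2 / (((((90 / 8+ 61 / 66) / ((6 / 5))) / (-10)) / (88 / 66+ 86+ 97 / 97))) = -34994503760843781 / 8227840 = -4253182337.14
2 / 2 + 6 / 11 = 17 / 11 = 1.55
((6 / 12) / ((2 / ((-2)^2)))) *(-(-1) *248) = 248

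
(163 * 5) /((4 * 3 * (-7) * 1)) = -815 /84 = -9.70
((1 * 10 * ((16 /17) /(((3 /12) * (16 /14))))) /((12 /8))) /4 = 280 /51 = 5.49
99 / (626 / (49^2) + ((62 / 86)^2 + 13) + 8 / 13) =1904523621 / 276941776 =6.88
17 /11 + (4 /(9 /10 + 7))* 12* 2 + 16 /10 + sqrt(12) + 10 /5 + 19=39.76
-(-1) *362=362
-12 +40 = 28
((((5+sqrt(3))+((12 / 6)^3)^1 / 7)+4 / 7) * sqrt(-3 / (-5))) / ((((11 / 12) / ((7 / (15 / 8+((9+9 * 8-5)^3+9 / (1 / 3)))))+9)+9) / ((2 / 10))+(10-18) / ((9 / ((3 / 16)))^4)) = 13934592 * sqrt(5) / 6677773919965+31186944 * sqrt(15) / 6677773919965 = 0.00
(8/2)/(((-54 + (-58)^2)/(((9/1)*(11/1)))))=198/1655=0.12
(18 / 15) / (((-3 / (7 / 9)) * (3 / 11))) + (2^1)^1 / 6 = -109 / 135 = -0.81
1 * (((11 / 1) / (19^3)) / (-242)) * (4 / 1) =-2 / 75449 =-0.00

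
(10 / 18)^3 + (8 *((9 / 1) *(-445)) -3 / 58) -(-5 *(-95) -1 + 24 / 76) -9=-26127769729 / 803358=-32523.20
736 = 736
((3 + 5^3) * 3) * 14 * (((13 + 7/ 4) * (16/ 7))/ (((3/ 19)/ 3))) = 3443712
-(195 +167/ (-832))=-162073/ 832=-194.80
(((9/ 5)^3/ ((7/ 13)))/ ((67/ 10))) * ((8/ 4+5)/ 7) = 18954/ 11725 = 1.62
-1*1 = -1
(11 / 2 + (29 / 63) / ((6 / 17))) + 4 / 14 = 1340 / 189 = 7.09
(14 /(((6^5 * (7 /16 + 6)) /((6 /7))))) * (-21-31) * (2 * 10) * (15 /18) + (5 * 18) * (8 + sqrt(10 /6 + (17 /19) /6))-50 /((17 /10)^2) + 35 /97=45 * sqrt(2622) /19 + 493147660775 /701637957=824.13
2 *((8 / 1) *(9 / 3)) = 48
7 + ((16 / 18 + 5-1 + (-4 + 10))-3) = 134 / 9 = 14.89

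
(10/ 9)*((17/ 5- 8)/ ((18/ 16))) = -4.54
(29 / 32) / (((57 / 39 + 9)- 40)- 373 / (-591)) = -222807 / 7107040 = -0.03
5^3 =125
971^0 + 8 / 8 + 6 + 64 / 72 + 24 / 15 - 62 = -2318 / 45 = -51.51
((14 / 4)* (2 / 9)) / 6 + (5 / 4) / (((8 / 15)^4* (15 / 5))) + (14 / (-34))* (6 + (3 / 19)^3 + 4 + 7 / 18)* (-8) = 2038222914271 / 51581435904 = 39.51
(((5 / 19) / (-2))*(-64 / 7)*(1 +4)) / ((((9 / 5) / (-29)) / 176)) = -17055.97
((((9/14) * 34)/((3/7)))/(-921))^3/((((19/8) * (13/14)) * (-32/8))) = 137564/7146807421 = 0.00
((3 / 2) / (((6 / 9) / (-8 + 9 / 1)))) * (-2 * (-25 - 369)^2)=-698562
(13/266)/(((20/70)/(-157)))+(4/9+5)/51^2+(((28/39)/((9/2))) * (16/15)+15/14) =-25.61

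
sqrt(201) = 14.18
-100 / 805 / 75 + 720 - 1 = 1736381 / 2415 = 719.00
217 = 217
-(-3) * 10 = 30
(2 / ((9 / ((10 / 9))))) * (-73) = -1460 / 81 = -18.02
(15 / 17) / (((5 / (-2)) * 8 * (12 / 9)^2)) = -27 / 1088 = -0.02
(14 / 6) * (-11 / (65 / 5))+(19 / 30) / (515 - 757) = -186587 / 94380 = -1.98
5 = 5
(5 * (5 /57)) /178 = 25 /10146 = 0.00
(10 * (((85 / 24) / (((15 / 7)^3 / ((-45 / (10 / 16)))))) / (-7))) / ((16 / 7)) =5831 / 360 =16.20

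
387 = 387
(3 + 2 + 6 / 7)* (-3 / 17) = -123 / 119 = -1.03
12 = 12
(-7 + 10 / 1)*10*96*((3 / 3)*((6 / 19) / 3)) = 5760 / 19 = 303.16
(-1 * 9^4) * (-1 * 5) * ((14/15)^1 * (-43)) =-1316574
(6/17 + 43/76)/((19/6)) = 3561/12274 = 0.29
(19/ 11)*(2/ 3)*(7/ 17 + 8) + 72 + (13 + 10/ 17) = 4859/ 51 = 95.27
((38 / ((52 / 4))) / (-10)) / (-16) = 19 / 1040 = 0.02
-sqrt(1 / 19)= -sqrt(19) / 19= -0.23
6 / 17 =0.35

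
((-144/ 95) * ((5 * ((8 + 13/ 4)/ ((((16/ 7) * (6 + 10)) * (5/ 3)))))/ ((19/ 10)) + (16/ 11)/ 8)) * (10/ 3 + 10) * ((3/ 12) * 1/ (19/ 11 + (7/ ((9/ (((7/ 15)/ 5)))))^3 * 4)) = -65905142484375/ 33781324037456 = -1.95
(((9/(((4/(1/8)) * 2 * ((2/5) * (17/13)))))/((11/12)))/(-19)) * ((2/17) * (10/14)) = -8775/6764912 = -0.00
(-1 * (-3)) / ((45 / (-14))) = -14 / 15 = -0.93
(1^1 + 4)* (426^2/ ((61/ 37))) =33573060/ 61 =550378.03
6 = 6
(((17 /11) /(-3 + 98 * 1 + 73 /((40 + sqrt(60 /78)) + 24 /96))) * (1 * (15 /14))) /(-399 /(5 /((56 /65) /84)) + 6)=4033250 * sqrt(130) /34113115758183 + 900806801375 /272904926065464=0.00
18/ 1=18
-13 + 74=61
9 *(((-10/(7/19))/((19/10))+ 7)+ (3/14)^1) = -891/14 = -63.64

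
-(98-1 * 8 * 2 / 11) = -1062 / 11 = -96.55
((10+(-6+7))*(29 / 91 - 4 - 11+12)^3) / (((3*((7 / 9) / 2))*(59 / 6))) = -18.48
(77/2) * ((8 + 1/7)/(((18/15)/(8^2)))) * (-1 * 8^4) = -68485120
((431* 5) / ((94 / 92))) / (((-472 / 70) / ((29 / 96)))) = -50308475 / 532416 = -94.49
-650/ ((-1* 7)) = 650/ 7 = 92.86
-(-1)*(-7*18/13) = -126/13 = -9.69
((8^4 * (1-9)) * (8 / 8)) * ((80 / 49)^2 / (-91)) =209715200 / 218491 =959.83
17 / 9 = 1.89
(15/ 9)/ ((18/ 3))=0.28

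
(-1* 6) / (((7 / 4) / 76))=-1824 / 7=-260.57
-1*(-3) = 3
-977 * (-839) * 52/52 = 819703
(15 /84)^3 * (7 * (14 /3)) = 125 /672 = 0.19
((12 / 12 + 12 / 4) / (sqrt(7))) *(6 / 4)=6 *sqrt(7) / 7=2.27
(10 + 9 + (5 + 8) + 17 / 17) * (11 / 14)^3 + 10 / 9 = 422747 / 24696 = 17.12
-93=-93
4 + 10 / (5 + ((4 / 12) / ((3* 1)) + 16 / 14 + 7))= 4.75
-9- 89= -98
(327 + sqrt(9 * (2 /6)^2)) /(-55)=-328 /55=-5.96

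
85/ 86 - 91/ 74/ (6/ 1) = 14957/ 19092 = 0.78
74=74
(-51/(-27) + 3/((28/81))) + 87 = 24587/252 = 97.57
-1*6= -6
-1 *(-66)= 66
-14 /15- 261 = -3929 /15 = -261.93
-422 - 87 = -509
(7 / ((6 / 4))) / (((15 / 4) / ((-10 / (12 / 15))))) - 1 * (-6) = -86 / 9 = -9.56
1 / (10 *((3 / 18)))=3 / 5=0.60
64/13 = 4.92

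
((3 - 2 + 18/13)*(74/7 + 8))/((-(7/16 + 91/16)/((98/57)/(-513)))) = 4960/204687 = 0.02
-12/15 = -4/5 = -0.80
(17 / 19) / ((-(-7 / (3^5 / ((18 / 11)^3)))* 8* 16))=22627 / 408576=0.06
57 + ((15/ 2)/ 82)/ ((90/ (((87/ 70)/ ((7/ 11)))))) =9161359/ 160720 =57.00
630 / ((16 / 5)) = 1575 / 8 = 196.88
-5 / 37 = -0.14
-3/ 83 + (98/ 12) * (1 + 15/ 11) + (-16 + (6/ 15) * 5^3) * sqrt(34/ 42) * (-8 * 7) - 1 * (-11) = 82901/ 2739 - 272 * sqrt(357)/ 3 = -1682.83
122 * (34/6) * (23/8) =23851/12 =1987.58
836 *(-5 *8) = -33440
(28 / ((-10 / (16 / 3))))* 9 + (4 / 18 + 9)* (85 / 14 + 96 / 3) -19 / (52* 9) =3548933 / 16380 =216.66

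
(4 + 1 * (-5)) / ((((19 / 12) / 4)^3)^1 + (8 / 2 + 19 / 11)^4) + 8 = 13936395906776 / 1742251885531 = 8.00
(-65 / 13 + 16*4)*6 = 354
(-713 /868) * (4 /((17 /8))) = -184 /119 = -1.55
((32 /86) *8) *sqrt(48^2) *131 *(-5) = -4024320 /43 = -93588.84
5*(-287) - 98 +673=-860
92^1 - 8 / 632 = 7267 / 79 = 91.99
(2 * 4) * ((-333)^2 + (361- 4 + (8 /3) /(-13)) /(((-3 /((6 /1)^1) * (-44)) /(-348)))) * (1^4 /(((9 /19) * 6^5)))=25995553 /113724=228.58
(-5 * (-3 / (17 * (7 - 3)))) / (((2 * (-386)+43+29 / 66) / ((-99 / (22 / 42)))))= 0.06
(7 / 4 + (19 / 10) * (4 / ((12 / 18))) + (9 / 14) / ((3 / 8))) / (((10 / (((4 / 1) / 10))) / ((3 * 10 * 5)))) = 6243 / 70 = 89.19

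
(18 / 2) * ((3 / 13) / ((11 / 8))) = 216 / 143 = 1.51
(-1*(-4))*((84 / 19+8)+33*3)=8468 / 19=445.68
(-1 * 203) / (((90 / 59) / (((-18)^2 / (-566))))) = 107793 / 1415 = 76.18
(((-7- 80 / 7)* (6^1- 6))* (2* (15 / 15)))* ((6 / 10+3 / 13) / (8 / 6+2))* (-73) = 0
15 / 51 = 5 / 17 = 0.29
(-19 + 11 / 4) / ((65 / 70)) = -35 / 2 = -17.50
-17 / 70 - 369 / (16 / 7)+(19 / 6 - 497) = -1101263 / 1680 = -655.51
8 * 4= 32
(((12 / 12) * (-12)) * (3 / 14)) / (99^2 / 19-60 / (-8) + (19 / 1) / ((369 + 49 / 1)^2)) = -165528 / 33688585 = -0.00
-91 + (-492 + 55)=-528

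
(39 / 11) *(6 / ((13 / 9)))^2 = 8748 / 143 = 61.17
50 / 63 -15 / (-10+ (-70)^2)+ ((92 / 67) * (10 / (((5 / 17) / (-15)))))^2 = 45214200571093 / 92195082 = 490418.79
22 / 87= 0.25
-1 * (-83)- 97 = -14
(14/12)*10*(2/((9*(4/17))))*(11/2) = 6545/108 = 60.60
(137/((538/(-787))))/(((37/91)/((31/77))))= -43451057/218966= -198.44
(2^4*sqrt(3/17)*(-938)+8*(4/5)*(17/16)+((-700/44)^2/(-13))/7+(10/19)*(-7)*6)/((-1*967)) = 2702767/144503645+15008*sqrt(51)/16439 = 6.54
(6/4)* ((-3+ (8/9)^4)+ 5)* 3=8609/729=11.81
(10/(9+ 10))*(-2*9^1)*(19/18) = -10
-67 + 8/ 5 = -327/ 5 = -65.40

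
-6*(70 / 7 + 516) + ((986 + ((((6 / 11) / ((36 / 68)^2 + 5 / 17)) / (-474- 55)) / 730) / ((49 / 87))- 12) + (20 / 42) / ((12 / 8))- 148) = -362230190900761 / 155484785610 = -2329.68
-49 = -49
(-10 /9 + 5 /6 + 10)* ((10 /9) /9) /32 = 875 /23328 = 0.04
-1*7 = -7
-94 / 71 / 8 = -47 / 284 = -0.17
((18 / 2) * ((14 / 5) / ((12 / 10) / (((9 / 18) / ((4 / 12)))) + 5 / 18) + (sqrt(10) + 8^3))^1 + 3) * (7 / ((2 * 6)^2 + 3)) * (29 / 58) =3 * sqrt(10) / 14 + 149845 / 1358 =111.02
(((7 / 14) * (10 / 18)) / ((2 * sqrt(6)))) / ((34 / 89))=445 * sqrt(6) / 7344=0.15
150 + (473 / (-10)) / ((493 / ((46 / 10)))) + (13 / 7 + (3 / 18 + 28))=46480433 / 258825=179.58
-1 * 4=-4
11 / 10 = 1.10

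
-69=-69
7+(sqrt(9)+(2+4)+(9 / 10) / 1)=169 / 10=16.90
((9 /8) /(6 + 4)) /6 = 3 /160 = 0.02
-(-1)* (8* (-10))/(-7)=80/7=11.43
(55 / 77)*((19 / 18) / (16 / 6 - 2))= 95 / 84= 1.13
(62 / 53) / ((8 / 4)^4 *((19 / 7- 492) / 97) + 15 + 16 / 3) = -126294 / 6517993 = -0.02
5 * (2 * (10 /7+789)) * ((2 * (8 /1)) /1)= 885280 /7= 126468.57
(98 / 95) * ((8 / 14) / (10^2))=14 / 2375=0.01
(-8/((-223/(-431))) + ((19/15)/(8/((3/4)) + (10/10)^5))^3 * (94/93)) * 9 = -5155244539926/37049359375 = -139.15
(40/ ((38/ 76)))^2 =6400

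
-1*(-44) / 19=44 / 19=2.32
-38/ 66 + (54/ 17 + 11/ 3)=1172/ 187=6.27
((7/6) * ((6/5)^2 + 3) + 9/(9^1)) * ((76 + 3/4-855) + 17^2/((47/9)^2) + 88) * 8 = -1855672617/55225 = -33602.04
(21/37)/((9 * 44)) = 7/4884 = 0.00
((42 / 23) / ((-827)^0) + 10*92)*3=63606 / 23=2765.48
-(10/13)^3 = -1000/2197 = -0.46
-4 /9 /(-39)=4 /351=0.01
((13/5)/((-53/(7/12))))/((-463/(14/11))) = 637/8097870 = 0.00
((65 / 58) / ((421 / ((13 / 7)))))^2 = 714025 / 29215697476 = 0.00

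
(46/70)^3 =12167/42875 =0.28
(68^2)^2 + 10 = 21381386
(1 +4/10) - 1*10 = -43/5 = -8.60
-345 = -345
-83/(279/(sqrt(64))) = -664/279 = -2.38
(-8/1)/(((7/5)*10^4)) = -1/1750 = -0.00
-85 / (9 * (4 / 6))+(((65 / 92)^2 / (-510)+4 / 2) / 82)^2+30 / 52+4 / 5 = -4166144904273044503 / 325756218064343040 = -12.79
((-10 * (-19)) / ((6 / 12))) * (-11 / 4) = -1045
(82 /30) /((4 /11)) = 451 /60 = 7.52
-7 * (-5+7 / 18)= 581 / 18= 32.28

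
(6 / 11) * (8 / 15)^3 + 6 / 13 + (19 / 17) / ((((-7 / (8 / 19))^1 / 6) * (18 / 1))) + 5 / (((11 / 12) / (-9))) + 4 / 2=-891523372 / 19144125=-46.57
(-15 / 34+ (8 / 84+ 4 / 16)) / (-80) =137 / 114240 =0.00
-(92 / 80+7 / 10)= -37 / 20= -1.85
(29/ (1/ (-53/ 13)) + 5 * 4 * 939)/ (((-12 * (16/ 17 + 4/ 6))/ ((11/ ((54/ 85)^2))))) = -26361.55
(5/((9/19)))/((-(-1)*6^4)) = 95/11664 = 0.01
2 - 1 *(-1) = 3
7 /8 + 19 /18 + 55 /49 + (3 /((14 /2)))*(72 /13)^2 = 9658507 /596232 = 16.20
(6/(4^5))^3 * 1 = 27/134217728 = 0.00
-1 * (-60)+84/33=688/11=62.55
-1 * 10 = -10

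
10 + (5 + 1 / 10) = 151 / 10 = 15.10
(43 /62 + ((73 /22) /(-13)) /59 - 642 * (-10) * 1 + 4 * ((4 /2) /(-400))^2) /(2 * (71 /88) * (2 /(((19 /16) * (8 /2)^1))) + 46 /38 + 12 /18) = 957207857188179 /381145310000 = 2511.40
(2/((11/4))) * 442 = 3536/11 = 321.45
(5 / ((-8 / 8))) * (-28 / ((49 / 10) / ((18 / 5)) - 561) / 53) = -5040 / 1067791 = -0.00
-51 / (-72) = 17 / 24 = 0.71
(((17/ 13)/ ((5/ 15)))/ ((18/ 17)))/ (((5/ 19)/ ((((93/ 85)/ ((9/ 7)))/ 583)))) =70091/ 3410550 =0.02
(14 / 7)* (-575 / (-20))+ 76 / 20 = 613 / 10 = 61.30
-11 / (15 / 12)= -44 / 5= -8.80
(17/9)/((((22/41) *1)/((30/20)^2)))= 697/88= 7.92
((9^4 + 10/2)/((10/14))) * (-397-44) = -20269242/5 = -4053848.40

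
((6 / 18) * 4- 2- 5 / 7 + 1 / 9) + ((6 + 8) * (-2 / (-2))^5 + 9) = 1369 / 63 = 21.73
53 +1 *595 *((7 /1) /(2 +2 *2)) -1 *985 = -1427 /6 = -237.83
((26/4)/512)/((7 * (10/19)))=247/71680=0.00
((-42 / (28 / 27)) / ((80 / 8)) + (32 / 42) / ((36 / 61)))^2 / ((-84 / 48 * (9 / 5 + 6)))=-108764041 / 195036660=-0.56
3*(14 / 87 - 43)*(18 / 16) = -33543 / 232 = -144.58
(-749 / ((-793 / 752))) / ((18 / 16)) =4505984 / 7137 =631.36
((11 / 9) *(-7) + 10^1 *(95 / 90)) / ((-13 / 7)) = -14 / 13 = -1.08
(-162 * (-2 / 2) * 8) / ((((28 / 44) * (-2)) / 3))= -21384 / 7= -3054.86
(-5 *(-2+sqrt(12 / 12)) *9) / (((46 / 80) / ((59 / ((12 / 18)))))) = 6926.09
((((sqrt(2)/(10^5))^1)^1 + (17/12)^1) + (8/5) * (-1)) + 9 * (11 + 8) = sqrt(2)/100000 + 10249/60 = 170.82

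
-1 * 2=-2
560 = 560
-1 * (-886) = 886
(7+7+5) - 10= 9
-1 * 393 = -393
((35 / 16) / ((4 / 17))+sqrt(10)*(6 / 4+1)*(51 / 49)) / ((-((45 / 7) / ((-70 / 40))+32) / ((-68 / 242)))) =4335*sqrt(10) / 167948+495635 / 5374336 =0.17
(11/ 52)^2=121/ 2704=0.04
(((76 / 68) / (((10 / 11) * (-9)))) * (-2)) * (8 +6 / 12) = 209 / 90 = 2.32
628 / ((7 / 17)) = 10676 / 7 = 1525.14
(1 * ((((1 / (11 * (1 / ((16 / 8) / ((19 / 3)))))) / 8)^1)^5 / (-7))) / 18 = -27 / 5716884562622464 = -0.00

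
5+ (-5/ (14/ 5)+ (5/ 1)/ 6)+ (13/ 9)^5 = 4272106/ 413343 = 10.34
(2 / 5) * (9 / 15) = 6 / 25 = 0.24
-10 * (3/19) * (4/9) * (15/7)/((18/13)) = -1300/1197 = -1.09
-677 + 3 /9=-2030 /3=-676.67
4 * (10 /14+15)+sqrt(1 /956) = sqrt(239) /478+440 /7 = 62.89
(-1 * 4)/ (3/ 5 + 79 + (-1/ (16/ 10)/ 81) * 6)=-2160/ 42959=-0.05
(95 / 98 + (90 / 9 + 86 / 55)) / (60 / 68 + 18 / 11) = 4.98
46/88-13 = -549/44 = -12.48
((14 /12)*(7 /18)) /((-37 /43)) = -2107 /3996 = -0.53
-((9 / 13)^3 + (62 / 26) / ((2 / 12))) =-32163 / 2197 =-14.64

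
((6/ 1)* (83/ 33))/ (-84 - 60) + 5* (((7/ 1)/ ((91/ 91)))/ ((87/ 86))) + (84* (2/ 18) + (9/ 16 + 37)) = 3738673/ 45936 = 81.39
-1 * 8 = -8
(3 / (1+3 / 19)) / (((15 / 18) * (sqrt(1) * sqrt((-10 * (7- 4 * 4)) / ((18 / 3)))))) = 57 * sqrt(15) / 275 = 0.80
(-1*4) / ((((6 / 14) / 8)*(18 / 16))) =-1792 / 27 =-66.37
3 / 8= 0.38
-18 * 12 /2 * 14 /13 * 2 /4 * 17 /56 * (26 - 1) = -11475 /26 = -441.35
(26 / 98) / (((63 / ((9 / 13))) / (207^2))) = 42849 / 343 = 124.92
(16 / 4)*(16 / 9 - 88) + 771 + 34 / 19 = 73171 / 171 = 427.90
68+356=424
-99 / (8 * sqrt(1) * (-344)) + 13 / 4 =9043 / 2752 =3.29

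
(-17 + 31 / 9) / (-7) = 122 / 63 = 1.94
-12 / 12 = -1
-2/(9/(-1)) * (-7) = -14/9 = -1.56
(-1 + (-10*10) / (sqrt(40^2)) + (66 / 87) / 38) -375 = -378.48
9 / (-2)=-9 / 2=-4.50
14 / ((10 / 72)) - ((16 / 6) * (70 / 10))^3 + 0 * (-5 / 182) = -864472 / 135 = -6403.50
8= 8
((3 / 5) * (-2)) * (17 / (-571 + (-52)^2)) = -0.01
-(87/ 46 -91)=89.11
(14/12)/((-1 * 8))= -7/48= -0.15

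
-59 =-59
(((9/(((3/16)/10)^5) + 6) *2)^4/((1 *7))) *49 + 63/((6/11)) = 27079938526716556137930432721502243596271010935/1062882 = 25477840933157731655941520000000000000000.00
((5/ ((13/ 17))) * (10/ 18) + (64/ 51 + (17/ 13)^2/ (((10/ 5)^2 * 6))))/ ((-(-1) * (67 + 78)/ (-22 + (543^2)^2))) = 89172185777874217/ 29994120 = 2972988898.42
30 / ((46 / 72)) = 1080 / 23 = 46.96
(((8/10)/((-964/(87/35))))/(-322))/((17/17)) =87/13580350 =0.00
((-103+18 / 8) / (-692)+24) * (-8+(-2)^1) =-334175 / 1384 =-241.46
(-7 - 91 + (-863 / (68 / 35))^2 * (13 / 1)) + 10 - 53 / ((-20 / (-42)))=59297623809 / 23120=2564776.12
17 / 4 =4.25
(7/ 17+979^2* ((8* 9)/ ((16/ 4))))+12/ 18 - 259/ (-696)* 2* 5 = 34020831201/ 1972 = 17251942.80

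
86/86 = 1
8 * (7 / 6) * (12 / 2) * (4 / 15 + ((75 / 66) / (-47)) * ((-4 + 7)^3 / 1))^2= 502153694 / 60140025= 8.35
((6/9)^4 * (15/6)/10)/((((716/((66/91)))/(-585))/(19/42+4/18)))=-4675/236817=-0.02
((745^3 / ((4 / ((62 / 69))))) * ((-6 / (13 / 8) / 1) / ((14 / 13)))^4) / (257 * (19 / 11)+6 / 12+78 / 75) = 28814172.75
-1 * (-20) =20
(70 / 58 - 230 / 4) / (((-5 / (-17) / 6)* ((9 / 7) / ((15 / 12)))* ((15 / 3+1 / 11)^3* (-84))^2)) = -98330493305 / 10818522137493504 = -0.00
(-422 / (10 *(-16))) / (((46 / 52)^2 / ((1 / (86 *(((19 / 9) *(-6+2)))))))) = -320931 / 69150880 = -0.00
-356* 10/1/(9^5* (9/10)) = -35600/531441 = -0.07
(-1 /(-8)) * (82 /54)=41 /216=0.19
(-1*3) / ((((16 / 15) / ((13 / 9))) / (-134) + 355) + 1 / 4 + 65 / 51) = -0.01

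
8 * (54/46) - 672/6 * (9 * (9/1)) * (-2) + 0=18153.39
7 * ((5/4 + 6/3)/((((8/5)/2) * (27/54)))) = 455/8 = 56.88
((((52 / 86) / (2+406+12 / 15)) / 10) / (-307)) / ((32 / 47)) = -0.00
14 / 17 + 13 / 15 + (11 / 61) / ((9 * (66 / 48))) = 79553 / 46665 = 1.70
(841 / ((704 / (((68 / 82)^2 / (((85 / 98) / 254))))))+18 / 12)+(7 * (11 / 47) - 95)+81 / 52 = 8488928819 / 56490005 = 150.27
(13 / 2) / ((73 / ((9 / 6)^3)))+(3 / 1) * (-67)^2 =15729807 / 1168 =13467.30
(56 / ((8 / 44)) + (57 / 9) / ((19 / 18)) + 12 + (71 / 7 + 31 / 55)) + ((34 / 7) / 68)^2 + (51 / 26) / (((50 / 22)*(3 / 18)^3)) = 366561543 / 700700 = 523.14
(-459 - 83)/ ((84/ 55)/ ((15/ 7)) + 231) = -149050/ 63721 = -2.34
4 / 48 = 1 / 12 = 0.08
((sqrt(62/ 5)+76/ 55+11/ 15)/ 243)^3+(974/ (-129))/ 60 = -0.13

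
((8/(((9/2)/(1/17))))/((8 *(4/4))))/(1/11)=22/153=0.14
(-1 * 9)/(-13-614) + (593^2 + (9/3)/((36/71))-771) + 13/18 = 2640056131/7524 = 350884.65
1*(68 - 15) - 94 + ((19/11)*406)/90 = -16438/495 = -33.21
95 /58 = 1.64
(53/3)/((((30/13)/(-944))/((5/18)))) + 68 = -157096/81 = -1939.46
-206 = -206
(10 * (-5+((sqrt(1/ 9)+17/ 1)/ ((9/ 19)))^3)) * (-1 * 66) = -32335468.46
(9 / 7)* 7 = 9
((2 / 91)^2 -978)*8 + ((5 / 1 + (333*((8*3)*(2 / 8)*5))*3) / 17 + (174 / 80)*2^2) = -8519909691 / 1407770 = -6052.06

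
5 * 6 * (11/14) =165/7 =23.57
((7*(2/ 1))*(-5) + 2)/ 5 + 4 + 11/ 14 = -617/ 70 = -8.81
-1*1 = -1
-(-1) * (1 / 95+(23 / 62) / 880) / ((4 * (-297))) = -1261 / 136836480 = -0.00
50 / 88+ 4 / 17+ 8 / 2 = 3593 / 748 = 4.80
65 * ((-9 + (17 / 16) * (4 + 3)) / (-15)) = 325 / 48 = 6.77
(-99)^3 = -970299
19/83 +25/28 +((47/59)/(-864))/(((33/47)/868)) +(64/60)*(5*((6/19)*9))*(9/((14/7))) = 316581785539/4642473528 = 68.19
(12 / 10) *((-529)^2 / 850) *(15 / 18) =279841 / 850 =329.22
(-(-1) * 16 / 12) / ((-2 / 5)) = -10 / 3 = -3.33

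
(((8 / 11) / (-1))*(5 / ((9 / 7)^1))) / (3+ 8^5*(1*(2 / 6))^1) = -280 / 1081641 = -0.00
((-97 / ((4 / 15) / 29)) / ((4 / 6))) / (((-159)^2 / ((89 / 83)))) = -1251785 / 1865176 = -0.67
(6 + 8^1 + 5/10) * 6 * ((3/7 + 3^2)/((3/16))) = 30624/7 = 4374.86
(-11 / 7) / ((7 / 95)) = -21.33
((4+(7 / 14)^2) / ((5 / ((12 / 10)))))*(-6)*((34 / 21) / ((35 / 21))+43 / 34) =-13.69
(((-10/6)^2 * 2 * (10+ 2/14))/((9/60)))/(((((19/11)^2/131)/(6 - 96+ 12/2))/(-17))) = 76528628000/3249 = 23554517.70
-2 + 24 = 22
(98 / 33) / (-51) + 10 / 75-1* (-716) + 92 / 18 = 6068782 / 8415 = 721.19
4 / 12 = 1 / 3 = 0.33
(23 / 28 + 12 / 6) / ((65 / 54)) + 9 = 11.34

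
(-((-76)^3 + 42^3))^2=133143252544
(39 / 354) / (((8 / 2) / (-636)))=-2067 / 118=-17.52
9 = 9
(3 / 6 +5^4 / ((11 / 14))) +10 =17731 / 22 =805.95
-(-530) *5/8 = 1325/4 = 331.25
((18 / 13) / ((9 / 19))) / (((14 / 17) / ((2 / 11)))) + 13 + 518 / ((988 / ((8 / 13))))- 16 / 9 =27125953 / 2225223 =12.19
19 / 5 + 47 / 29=786 / 145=5.42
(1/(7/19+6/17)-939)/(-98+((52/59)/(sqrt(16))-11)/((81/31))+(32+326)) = -43501644/11871583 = -3.66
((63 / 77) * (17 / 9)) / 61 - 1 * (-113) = 75840 / 671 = 113.03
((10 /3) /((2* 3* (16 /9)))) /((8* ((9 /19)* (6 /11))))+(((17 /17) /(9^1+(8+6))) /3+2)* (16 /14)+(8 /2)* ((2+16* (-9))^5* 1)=-256998932110169803 /1112832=-230941356925.55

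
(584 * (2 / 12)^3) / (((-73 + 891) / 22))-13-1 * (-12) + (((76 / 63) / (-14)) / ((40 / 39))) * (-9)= -1852337 / 10822140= -0.17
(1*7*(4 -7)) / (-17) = 21 / 17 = 1.24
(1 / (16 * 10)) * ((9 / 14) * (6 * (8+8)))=27 / 70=0.39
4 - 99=-95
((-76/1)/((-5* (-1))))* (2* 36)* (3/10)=-8208/25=-328.32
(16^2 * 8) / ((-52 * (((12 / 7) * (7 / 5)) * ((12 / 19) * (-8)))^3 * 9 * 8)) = 857375 / 2794881024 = 0.00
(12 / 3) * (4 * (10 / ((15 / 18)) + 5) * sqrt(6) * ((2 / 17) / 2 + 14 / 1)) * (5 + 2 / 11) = 217968 * sqrt(6) / 11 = 48537.31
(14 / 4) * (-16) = -56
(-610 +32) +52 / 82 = -577.37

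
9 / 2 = 4.50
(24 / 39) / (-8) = -1 / 13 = -0.08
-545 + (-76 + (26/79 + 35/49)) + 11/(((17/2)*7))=-5826474/9401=-619.77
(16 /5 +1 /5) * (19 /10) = 6.46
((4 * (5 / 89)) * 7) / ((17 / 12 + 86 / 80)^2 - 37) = -2016000 / 39462511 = -0.05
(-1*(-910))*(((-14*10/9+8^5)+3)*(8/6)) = 1073068360/27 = 39743272.59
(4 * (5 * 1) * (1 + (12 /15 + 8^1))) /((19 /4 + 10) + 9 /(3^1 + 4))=5488 /449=12.22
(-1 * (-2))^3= 8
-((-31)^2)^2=-923521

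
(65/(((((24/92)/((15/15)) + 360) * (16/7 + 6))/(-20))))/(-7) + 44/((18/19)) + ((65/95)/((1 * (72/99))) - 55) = -413781833/54787032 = -7.55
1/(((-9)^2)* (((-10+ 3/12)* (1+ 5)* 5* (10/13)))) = -1/18225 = -0.00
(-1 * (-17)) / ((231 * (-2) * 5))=-17 / 2310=-0.01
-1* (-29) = 29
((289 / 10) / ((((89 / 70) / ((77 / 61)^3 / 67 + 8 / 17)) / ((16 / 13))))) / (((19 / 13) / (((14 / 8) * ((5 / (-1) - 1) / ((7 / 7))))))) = -2587422156984 / 25716266357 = -100.61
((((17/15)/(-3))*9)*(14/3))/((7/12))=-136/5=-27.20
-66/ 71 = -0.93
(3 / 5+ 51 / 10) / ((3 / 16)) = 30.40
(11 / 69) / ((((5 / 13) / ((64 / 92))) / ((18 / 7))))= 13728 / 18515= 0.74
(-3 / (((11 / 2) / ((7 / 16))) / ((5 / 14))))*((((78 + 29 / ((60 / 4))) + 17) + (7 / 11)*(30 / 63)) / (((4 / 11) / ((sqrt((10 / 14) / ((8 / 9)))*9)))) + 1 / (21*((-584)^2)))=-15471*sqrt(70) / 704 - 5 / 420180992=-183.86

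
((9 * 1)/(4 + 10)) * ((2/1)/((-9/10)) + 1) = -11/14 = -0.79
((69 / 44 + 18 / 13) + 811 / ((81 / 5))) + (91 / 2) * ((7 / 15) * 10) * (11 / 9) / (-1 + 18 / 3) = 24305357 / 231660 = 104.92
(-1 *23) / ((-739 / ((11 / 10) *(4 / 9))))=506 / 33255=0.02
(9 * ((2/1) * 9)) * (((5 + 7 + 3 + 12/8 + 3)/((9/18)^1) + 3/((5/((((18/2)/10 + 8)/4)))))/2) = 653427/200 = 3267.14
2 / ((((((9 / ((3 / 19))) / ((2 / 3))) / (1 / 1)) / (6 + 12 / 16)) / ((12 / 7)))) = 36 / 133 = 0.27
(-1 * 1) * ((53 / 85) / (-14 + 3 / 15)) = 53 / 1173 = 0.05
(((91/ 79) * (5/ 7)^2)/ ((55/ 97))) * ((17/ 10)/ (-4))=-21437/ 48664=-0.44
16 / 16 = 1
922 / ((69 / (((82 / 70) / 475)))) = 37802 / 1147125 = 0.03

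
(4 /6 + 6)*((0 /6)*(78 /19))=0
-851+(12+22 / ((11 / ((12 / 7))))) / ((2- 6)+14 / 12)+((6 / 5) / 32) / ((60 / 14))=-81532767 / 95200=-856.44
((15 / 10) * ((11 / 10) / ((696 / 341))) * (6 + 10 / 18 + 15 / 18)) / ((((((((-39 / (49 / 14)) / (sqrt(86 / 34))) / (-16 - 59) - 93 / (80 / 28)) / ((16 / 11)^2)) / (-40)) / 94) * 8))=112858054400 * sqrt(731) / 5826442322583 + 354401420156000 / 1942147440861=183.00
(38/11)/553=38/6083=0.01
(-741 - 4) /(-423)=745 /423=1.76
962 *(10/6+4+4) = 27898/3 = 9299.33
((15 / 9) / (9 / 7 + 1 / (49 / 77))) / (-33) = -7 / 396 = -0.02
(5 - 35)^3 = -27000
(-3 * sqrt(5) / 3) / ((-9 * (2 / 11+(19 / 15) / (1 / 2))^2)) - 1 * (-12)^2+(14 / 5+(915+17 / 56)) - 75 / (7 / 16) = 3025 * sqrt(5) / 200704+24107 / 40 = 602.71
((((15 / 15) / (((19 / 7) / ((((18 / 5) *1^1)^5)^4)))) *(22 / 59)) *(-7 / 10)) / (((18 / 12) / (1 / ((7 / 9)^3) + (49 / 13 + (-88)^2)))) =-646122391666446443960689905106944 / 9728527069091796875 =-66415232961546.87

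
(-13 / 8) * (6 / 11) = -39 / 44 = -0.89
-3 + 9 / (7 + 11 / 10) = -17 / 9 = -1.89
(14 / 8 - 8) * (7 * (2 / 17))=-175 / 34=-5.15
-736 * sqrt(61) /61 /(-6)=368 * sqrt(61) /183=15.71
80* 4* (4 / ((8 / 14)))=2240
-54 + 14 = -40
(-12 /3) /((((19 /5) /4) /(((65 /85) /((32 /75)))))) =-4875 /646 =-7.55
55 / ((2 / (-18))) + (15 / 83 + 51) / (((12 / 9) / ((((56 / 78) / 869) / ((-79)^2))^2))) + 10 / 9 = -1833937286263585622791 / 3713258847327849963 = -493.89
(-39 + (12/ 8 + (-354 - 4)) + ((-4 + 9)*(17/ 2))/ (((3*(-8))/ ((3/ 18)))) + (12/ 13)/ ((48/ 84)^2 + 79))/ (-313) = 5759808815/ 4555066464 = 1.26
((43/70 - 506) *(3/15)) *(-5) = 35377/70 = 505.39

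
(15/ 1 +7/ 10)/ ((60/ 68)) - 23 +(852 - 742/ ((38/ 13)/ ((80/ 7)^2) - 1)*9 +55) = 47171974961/ 6100350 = 7732.67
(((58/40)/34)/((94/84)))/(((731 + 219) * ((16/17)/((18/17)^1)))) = 5481/121448000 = 0.00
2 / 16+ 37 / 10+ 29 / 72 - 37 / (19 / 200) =-1317541 / 3420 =-385.25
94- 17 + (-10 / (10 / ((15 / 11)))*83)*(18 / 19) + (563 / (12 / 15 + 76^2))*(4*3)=-14616684 / 503063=-29.06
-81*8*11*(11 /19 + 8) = -1161864 /19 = -61150.74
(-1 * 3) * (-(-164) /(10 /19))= -4674 /5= -934.80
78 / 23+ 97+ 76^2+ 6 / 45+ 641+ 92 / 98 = 110194624 / 16905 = 6518.46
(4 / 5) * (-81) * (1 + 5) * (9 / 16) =-2187 / 10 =-218.70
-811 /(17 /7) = -5677 /17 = -333.94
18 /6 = 3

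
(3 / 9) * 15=5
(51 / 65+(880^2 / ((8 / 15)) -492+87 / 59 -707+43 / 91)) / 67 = 2995909706 / 138355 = 21653.79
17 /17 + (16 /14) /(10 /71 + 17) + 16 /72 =98821 /76671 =1.29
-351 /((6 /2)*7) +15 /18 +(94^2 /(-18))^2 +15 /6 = 136623481 /567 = 240958.52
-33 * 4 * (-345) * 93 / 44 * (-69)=-6641595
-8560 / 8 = -1070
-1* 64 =-64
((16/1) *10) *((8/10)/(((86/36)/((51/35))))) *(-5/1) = -390.38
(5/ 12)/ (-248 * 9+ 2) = -0.00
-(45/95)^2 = -81/361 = -0.22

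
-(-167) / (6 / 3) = 167 / 2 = 83.50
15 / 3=5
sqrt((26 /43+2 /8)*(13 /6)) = 7*sqrt(1118) /172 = 1.36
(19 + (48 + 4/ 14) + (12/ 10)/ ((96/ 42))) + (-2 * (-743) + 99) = 462787/ 280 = 1652.81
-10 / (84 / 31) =-155 / 42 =-3.69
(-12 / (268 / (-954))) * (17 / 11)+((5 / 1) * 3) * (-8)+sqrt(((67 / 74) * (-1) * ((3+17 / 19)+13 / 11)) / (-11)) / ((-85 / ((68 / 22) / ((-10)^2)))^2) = -53.98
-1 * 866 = -866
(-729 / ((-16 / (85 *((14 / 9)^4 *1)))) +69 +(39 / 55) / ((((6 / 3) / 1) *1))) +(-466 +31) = 22087361 / 990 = 22310.47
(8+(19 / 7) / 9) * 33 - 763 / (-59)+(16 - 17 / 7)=372265 / 1239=300.46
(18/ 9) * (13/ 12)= 13/ 6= 2.17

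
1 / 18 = 0.06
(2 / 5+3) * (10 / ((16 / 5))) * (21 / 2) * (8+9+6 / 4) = 66045 / 32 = 2063.91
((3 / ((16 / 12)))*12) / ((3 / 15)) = 135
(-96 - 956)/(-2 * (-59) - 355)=1052/237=4.44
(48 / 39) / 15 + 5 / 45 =113 / 585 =0.19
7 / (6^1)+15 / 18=2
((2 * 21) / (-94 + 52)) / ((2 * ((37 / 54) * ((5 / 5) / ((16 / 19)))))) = -432 / 703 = -0.61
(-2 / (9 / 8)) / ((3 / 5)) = -80 / 27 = -2.96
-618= -618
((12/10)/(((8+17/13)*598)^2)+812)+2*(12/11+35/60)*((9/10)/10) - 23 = 1222641861897/1549017800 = 789.30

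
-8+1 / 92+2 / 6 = -7.66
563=563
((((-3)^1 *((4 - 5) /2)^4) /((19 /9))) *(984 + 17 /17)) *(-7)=186165 /304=612.38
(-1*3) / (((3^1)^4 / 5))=-5 / 27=-0.19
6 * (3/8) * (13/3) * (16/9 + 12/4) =559/12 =46.58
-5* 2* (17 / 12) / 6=-85 / 36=-2.36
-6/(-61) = 6/61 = 0.10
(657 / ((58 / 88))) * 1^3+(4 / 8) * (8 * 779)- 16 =118808 / 29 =4096.83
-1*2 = -2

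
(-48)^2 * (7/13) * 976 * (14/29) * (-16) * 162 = -571206795264/377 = -1515137387.97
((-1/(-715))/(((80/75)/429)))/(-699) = -3/3728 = -0.00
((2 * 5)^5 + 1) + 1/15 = 1500016/15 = 100001.07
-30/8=-15/4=-3.75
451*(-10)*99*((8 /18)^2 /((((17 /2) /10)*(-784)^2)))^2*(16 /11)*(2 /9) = -225500 /10930806355329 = -0.00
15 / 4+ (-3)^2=51 / 4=12.75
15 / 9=5 / 3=1.67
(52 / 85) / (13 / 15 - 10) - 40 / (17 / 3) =-16596 / 2329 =-7.13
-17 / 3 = -5.67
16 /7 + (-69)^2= 33343 /7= 4763.29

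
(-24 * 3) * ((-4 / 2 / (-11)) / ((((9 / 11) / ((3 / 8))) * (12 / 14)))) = -7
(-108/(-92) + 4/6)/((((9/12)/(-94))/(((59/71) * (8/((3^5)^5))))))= -22538944/12452600692983771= -0.00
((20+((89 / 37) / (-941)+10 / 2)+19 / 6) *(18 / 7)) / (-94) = -17650617 / 22909586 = -0.77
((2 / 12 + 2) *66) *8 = 1144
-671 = -671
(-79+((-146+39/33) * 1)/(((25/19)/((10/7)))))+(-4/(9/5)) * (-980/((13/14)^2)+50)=425205857/195195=2178.36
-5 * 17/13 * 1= -85/13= -6.54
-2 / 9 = -0.22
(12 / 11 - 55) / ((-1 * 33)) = 593 / 363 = 1.63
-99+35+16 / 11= -688 / 11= -62.55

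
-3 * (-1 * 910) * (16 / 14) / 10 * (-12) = -3744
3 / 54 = 1 / 18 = 0.06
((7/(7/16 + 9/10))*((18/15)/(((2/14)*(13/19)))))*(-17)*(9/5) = -1966.14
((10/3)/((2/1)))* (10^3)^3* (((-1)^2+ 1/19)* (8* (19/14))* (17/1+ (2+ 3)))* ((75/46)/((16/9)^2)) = 216178183229.81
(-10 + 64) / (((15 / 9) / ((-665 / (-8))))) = 10773 / 4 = 2693.25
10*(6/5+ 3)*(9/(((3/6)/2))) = 1512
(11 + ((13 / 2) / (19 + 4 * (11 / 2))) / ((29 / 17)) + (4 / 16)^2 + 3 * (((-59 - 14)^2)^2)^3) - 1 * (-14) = 1307065686109292045184405069 / 19024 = 68706144139470776134588.16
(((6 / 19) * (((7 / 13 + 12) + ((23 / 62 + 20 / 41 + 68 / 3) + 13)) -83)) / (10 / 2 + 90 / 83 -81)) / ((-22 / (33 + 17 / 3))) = -8098007299 / 32208994389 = -0.25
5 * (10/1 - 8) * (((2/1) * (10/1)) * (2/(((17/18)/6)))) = 2541.18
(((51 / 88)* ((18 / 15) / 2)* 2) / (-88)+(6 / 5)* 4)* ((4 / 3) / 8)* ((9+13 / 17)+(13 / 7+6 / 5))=9437073 / 921536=10.24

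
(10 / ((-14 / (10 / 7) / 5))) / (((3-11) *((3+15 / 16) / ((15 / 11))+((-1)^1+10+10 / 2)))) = 2500 / 66199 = 0.04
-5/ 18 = -0.28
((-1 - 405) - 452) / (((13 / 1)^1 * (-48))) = 11 / 8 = 1.38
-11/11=-1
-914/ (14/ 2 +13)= -457/ 10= -45.70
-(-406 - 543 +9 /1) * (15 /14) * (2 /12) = 1175 /7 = 167.86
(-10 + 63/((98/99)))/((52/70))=72.21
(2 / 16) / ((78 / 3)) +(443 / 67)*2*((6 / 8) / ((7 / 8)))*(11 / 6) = 2027637 / 97552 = 20.79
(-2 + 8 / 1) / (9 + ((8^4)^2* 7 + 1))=3 / 58720261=0.00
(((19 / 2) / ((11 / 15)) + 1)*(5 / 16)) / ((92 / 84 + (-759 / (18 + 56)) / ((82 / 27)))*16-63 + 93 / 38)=-185821881 / 4136101552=-0.04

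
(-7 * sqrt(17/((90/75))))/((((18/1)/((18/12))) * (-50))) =7 * sqrt(510)/3600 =0.04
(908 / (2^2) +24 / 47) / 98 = 10693 / 4606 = 2.32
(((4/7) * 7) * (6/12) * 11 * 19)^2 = 174724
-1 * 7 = -7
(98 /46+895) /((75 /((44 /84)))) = 75658 /12075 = 6.27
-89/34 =-2.62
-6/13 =-0.46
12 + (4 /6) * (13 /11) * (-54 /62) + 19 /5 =25769 /1705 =15.11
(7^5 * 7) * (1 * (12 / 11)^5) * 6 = 175649015808 / 161051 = 1090642.19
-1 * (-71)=71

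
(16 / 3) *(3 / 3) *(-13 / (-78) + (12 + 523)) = 25688 / 9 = 2854.22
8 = 8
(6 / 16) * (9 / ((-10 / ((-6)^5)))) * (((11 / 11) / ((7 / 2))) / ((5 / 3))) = 78732 / 175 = 449.90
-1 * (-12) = 12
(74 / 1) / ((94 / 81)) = 2997 / 47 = 63.77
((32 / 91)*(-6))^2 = 36864 / 8281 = 4.45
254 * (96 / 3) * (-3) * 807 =-19677888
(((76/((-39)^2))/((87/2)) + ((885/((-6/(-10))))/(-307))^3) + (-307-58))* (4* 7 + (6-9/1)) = -45553852049426350/3828808038861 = -11897.66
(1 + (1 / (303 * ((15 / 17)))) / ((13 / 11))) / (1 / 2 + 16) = 118544 / 1949805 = 0.06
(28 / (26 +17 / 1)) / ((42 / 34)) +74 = 9614 / 129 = 74.53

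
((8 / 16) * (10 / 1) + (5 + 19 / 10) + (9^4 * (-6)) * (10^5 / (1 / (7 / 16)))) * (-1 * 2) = 17222624881 / 5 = 3444524976.20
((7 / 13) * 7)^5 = 282475249 / 371293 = 760.79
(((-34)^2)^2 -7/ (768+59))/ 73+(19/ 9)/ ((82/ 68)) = 407839299851/ 22276899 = 18307.72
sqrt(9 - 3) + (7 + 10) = sqrt(6) + 17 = 19.45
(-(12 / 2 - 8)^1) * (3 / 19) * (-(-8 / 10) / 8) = 3 / 95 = 0.03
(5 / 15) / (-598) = -1 / 1794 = -0.00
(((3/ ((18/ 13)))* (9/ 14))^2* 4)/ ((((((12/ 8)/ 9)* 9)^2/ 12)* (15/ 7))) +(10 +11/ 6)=6541/ 210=31.15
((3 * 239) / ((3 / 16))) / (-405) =-9.44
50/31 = 1.61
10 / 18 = 5 / 9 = 0.56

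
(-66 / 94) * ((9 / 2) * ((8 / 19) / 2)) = -594 / 893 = -0.67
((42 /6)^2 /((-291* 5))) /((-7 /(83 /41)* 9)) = 581 /536895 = 0.00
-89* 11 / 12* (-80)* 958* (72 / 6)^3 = 10804400640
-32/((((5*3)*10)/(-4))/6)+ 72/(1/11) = 19928/25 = 797.12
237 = 237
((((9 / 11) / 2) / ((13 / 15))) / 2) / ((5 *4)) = 27 / 2288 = 0.01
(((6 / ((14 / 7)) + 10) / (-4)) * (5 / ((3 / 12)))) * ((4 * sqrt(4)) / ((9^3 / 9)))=-520 / 81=-6.42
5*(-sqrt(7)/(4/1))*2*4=-10*sqrt(7)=-26.46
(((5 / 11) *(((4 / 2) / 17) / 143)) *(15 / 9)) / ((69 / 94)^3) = 41529200 / 26353977507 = 0.00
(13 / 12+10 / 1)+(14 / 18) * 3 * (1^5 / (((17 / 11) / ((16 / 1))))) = 7189 / 204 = 35.24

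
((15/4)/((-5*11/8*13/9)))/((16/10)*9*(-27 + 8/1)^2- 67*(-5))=-270/3956381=-0.00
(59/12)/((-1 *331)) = -59/3972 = -0.01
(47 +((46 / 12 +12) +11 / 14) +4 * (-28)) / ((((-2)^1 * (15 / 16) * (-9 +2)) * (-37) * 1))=8128 / 81585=0.10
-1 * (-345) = 345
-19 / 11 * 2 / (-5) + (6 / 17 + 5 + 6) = 11261 / 935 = 12.04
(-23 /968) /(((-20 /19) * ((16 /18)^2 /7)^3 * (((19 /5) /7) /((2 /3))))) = 9782588781 /507510784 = 19.28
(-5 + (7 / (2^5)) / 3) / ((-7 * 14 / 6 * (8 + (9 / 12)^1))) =473 / 13720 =0.03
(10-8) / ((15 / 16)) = 32 / 15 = 2.13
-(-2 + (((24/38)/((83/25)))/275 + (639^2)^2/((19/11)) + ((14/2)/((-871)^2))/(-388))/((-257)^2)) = -492872215574605482583023/337255204779474124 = -1461422.12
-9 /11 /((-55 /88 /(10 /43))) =144 /473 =0.30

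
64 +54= 118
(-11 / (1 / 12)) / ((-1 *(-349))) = -132 / 349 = -0.38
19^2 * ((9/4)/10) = 81.22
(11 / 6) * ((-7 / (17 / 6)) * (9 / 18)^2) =-77 / 68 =-1.13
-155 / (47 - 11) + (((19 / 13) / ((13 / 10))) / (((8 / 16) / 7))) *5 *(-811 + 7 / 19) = -388156595 / 6084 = -63799.57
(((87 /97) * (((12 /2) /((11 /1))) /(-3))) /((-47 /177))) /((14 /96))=1478304 /351043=4.21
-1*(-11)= 11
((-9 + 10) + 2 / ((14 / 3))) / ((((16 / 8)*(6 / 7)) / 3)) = 5 / 2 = 2.50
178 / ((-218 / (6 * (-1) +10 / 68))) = 17711 / 3706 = 4.78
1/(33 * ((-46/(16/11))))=-8/8349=-0.00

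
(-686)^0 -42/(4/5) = -103/2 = -51.50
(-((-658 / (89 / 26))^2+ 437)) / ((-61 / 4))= 1184580564 / 483181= 2451.63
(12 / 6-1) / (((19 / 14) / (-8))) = -112 / 19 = -5.89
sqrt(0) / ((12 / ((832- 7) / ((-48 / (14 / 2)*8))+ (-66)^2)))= 0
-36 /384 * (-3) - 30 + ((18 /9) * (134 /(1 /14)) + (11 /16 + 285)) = 128255 /32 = 4007.97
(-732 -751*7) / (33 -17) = -5989 / 16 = -374.31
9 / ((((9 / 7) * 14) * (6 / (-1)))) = -1 / 12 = -0.08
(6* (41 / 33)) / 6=41 / 33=1.24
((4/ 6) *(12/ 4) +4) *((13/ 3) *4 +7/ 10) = 541/ 5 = 108.20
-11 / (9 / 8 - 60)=88 / 471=0.19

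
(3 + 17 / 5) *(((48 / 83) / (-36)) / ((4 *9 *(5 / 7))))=-224 / 56025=-0.00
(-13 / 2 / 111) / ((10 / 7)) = -91 / 2220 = -0.04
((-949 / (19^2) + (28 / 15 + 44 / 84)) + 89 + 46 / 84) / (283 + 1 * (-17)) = 6770537 / 20165460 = 0.34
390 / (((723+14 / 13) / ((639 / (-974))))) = -1619865 / 4584131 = -0.35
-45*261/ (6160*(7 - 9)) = 2349/ 2464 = 0.95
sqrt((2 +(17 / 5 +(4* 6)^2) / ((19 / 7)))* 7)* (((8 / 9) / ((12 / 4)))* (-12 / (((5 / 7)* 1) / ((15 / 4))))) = -56* sqrt(13611885) / 285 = -724.94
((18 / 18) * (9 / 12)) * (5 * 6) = 45 / 2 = 22.50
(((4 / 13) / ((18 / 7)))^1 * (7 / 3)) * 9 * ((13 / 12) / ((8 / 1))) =49 / 144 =0.34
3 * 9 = 27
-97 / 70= -1.39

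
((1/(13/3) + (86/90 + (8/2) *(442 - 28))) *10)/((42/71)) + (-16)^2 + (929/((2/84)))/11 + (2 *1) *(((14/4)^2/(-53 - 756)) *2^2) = 31817.31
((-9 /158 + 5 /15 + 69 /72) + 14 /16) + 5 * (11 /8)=17035 /1896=8.98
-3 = -3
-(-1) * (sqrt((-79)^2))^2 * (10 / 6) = 10401.67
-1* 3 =-3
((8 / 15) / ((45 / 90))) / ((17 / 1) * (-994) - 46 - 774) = -8 / 132885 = -0.00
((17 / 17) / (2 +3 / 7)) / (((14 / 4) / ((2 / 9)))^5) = 1024 / 2410203033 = 0.00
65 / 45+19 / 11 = 3.17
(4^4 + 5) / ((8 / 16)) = 522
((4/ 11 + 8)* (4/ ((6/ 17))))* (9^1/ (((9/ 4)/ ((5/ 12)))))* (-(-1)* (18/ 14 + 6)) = 265880/ 231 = 1151.00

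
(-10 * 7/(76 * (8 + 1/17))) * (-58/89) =17255/231667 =0.07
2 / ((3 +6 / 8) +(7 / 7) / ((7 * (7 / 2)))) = 392 / 743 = 0.53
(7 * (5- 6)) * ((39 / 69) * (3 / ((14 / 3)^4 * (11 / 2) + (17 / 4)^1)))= -88452 / 19470167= -0.00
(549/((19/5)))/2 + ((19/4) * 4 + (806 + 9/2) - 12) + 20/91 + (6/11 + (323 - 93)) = 21310829/19019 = 1120.50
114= 114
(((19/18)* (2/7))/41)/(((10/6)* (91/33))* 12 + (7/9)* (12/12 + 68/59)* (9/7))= 12331/96062631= 0.00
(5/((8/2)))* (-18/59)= -45/118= -0.38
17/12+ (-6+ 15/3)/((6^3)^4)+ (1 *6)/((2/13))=87978286079/2176782336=40.42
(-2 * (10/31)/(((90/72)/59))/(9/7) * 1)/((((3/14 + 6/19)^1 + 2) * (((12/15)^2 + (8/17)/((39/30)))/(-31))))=303482725/1047861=289.62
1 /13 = 0.08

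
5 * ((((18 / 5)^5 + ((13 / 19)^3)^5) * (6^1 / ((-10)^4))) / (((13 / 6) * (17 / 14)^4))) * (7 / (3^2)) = 1928497822748017323767186803196 / 6438772593206347411523487109375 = 0.30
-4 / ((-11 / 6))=24 / 11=2.18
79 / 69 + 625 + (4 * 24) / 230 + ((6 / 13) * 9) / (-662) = 930144377 / 1484535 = 626.56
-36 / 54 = -2 / 3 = -0.67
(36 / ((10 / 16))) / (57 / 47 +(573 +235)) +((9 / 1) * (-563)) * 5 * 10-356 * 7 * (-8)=-44387159774 / 190165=-233413.93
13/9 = 1.44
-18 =-18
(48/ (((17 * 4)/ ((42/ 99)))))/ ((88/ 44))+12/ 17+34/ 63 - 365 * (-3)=12916633/ 11781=1096.40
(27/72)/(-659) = -3/5272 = -0.00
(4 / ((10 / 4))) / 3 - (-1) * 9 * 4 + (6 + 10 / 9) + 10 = 2414 / 45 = 53.64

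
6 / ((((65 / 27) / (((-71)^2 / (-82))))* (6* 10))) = -136107 / 53300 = -2.55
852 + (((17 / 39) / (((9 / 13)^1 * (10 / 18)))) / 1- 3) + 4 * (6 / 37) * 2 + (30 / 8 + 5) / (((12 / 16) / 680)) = 4875544 / 555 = 8784.76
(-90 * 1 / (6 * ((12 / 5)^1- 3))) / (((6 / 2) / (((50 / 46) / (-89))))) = -625 / 6141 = -0.10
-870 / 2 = -435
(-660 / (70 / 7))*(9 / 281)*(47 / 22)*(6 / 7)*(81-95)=15228 / 281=54.19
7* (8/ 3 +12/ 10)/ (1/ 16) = 6496/ 15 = 433.07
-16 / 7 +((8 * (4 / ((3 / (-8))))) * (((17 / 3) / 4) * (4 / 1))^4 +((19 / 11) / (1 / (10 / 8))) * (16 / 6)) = -1646300990 / 18711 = -87985.73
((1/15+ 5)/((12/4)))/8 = 19/90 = 0.21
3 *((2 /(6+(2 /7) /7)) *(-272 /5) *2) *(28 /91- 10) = 2518992 /2405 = 1047.40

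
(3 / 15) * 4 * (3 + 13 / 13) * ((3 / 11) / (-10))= -24 / 275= -0.09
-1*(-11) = 11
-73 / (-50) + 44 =2273 / 50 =45.46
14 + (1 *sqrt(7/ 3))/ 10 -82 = -68 + sqrt(21)/ 30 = -67.85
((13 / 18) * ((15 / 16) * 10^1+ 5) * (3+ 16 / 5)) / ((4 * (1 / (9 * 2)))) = 9269 / 32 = 289.66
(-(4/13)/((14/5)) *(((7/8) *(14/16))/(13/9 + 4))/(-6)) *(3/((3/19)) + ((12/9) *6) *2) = 75/832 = 0.09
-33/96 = -0.34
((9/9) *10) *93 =930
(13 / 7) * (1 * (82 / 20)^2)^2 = 36734893 / 70000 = 524.78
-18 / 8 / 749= -9 / 2996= -0.00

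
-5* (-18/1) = 90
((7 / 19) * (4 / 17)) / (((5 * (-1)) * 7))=-4 / 1615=-0.00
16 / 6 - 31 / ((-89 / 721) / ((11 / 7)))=106081 / 267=397.31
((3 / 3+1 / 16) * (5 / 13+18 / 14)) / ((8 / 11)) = 3553 / 1456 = 2.44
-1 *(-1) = 1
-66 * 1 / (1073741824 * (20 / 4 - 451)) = 33 / 239444426752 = 0.00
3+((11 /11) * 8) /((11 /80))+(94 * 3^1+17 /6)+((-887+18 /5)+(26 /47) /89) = -741792091 /1380390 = -537.38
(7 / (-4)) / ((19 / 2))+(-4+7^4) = 91079 / 38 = 2396.82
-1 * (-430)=430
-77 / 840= -11 / 120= -0.09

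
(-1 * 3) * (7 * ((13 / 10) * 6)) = -163.80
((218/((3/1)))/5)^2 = 211.22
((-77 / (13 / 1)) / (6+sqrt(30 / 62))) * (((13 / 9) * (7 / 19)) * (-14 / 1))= 467852 / 62757 - 7546 * sqrt(465) / 188271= 6.59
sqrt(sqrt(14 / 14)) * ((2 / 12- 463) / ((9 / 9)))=-2777 / 6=-462.83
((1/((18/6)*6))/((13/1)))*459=1.96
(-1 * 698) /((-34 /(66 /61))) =23034 /1037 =22.21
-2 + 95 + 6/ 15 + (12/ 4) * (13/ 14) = 6733/ 70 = 96.19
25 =25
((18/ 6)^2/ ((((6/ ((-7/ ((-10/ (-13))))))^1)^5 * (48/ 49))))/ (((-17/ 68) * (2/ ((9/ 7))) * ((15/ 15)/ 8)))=43682250157/ 28800000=1516.74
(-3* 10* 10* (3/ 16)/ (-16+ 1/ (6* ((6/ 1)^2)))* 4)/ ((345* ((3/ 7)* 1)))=1512/ 15893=0.10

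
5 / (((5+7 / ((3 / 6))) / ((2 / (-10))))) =-1 / 19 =-0.05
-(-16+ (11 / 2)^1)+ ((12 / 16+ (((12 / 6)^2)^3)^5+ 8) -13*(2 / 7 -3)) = 30064772599 / 28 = 1073741878.54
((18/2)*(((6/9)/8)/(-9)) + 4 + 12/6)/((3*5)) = 71/180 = 0.39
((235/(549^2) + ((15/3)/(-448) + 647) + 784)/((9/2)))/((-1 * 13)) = -193223162563/7899117408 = -24.46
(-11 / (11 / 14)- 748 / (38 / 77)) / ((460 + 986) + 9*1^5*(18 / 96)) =-22144 / 20957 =-1.06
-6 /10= -0.60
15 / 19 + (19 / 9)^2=8074 / 1539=5.25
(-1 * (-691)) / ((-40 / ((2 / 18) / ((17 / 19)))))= -13129 / 6120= -2.15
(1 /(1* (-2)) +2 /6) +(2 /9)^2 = -0.12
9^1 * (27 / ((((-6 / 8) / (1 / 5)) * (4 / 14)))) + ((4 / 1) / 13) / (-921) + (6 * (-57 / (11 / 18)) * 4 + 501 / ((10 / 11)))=-1914.25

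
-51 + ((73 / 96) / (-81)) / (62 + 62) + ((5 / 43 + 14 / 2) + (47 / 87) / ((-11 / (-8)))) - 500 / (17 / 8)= -62683816538573 / 224846430336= -278.79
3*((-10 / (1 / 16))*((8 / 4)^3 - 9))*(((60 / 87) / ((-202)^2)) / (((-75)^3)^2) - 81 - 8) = -29990127107812499968 / 702016083984375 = -42720.00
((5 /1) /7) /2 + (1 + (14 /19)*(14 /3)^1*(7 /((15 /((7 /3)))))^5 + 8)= 2152983592631 /147253443750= 14.62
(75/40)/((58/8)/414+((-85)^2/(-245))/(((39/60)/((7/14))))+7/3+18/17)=-33624045/345651407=-0.10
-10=-10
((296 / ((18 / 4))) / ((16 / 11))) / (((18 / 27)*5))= 407 / 30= 13.57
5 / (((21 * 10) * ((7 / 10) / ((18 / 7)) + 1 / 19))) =570 / 7777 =0.07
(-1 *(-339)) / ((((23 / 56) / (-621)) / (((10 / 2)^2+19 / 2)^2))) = -610084062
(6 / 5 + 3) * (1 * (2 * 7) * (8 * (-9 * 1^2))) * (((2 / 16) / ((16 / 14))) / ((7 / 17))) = -22491 / 20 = -1124.55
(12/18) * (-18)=-12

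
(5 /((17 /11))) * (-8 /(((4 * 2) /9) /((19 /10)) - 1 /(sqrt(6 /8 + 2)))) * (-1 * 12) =-2297.48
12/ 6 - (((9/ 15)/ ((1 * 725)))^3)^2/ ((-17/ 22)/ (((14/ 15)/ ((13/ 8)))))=5014646680488586426380002/ 2507323340244293212890625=2.00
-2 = -2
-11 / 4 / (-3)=11 / 12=0.92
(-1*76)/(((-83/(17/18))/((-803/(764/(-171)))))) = 4928011/31706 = 155.43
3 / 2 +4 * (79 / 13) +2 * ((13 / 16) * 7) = 3867 / 104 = 37.18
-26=-26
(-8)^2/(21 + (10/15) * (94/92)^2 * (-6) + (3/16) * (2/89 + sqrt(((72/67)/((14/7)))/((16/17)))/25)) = 102369172936954880000/26917347288098717503 - 1021418754508800 * sqrt(1139)/26917347288098717503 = 3.80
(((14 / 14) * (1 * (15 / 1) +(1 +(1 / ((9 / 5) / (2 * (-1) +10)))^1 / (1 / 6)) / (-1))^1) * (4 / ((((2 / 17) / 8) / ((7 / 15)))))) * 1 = -1607.82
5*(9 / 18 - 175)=-1745 / 2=-872.50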